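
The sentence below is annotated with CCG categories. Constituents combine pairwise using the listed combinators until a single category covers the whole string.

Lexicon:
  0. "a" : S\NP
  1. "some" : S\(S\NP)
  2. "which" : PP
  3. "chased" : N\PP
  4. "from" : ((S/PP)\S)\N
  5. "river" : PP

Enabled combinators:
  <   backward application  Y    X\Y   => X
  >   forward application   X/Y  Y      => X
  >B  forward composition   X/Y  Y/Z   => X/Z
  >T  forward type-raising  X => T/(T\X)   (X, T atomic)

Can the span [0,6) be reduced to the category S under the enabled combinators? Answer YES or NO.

[0,6] S   >
  [0,5] S/PP   <
    [0,2] S   <
      [0,1] "a" : S\NP
      [1,2] "some" : S\(S\NP)
    [2,5] (S/PP)\S   <
      [2,4] N   <
        [2,3] "which" : PP
        [3,4] "chased" : N\PP
      [4,5] "from" : ((S/PP)\S)\N
  [5,6] "river" : PP

YES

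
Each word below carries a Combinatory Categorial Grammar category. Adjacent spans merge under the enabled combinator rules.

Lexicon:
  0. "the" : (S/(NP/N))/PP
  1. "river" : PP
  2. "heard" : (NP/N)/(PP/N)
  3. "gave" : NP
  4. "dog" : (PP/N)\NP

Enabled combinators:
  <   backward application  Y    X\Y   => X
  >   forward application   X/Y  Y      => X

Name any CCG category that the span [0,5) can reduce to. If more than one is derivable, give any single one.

[0,5] S   >
  [0,2] S/(NP/N)   >
    [0,1] "the" : (S/(NP/N))/PP
    [1,2] "river" : PP
  [2,5] NP/N   >
    [2,3] "heard" : (NP/N)/(PP/N)
    [3,5] PP/N   <
      [3,4] "gave" : NP
      [4,5] "dog" : (PP/N)\NP

S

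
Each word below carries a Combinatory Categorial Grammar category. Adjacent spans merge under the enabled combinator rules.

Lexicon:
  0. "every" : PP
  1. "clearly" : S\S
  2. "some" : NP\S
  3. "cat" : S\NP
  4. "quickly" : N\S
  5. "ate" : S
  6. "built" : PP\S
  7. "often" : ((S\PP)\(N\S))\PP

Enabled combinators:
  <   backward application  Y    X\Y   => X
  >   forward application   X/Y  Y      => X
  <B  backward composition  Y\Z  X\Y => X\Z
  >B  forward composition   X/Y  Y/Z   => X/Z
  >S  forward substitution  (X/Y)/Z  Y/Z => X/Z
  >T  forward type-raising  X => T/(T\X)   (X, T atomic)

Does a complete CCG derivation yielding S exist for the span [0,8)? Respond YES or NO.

[0,8] S   >
  [0,1] S/(S\PP)   >T
    [0,1] "every" : PP
  [1,8] S\PP   <
    [1,5] N\S   <B
      [1,2] "clearly" : S\S
      [2,5] N\S   <B
        [2,4] S\S   <B
          [2,3] "some" : NP\S
          [3,4] "cat" : S\NP
        [4,5] "quickly" : N\S
    [5,8] (S\PP)\(N\S)   <
      [5,7] PP   >
        [5,6] PP/(PP\S)   >T
          [5,6] "ate" : S
        [6,7] "built" : PP\S
      [7,8] "often" : ((S\PP)\(N\S))\PP

YES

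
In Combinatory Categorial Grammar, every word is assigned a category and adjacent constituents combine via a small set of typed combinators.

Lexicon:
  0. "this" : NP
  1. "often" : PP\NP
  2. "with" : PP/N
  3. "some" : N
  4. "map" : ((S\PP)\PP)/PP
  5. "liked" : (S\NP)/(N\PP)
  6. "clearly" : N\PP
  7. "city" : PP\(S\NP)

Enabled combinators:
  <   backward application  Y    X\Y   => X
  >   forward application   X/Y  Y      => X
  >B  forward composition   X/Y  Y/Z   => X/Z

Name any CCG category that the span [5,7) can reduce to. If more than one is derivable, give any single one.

S\NP

[0,8] S   <
  [0,2] PP   <
    [0,1] "this" : NP
    [1,2] "often" : PP\NP
  [2,8] S\PP   <
    [2,4] PP   >
      [2,3] "with" : PP/N
      [3,4] "some" : N
    [4,8] (S\PP)\PP   >
      [4,5] "map" : ((S\PP)\PP)/PP
      [5,8] PP   <
        [5,7] S\NP   >
          [5,6] "liked" : (S\NP)/(N\PP)
          [6,7] "clearly" : N\PP
        [7,8] "city" : PP\(S\NP)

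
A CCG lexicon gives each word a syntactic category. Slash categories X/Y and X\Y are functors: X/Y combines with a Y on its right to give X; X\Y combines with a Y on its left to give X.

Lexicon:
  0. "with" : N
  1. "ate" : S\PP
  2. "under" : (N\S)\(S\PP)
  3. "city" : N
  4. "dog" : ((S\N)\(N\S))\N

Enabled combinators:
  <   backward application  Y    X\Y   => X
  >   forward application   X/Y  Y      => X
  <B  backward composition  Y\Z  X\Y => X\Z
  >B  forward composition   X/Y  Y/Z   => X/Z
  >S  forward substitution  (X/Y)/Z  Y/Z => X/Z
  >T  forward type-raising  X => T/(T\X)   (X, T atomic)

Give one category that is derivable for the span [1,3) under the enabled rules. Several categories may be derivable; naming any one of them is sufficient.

[0,5] S   >
  [0,1] S/(S\N)   >T
    [0,1] "with" : N
  [1,5] S\N   <
    [1,3] N\S   <
      [1,2] "ate" : S\PP
      [2,3] "under" : (N\S)\(S\PP)
    [3,5] (S\N)\(N\S)   <
      [3,4] "city" : N
      [4,5] "dog" : ((S\N)\(N\S))\N

N\S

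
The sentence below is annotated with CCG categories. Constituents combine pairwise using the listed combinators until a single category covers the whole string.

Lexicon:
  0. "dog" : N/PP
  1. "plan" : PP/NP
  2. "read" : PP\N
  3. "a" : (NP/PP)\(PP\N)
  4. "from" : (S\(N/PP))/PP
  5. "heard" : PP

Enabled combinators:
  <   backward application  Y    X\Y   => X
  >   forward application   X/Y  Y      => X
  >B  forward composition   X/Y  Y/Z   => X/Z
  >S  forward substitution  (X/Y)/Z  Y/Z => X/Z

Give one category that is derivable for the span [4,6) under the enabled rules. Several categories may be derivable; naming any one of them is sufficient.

S\(N/PP)

[0,6] S   <
  [0,4] N/PP   >B
    [0,2] N/NP   >B
      [0,1] "dog" : N/PP
      [1,2] "plan" : PP/NP
    [2,4] NP/PP   <
      [2,3] "read" : PP\N
      [3,4] "a" : (NP/PP)\(PP\N)
  [4,6] S\(N/PP)   >
    [4,5] "from" : (S\(N/PP))/PP
    [5,6] "heard" : PP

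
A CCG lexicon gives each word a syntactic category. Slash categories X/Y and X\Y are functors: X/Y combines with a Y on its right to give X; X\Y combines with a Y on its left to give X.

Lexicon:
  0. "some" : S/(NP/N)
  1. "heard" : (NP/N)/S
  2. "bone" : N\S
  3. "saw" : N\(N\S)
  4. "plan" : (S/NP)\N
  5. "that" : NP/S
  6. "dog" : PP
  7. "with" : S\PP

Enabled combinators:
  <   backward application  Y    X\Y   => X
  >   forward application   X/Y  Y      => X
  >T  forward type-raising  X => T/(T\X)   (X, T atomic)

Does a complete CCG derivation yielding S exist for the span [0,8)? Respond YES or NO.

YES

[0,8] S   >
  [0,1] "some" : S/(NP/N)
  [1,8] NP/N   >
    [1,2] "heard" : (NP/N)/S
    [2,8] S   >
      [2,5] S/NP   <
        [2,4] N   <
          [2,3] "bone" : N\S
          [3,4] "saw" : N\(N\S)
        [4,5] "plan" : (S/NP)\N
      [5,8] NP   >
        [5,6] "that" : NP/S
        [6,8] S   >
          [6,7] S/(S\PP)   >T
            [6,7] "dog" : PP
          [7,8] "with" : S\PP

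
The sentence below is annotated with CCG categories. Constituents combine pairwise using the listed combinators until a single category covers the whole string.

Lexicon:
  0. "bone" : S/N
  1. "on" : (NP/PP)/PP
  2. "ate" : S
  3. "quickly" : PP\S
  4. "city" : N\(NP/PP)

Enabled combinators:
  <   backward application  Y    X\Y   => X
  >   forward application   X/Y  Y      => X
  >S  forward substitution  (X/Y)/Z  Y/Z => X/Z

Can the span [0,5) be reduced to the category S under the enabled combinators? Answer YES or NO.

YES

[0,5] S   >
  [0,1] "bone" : S/N
  [1,5] N   <
    [1,4] NP/PP   >
      [1,2] "on" : (NP/PP)/PP
      [2,4] PP   <
        [2,3] "ate" : S
        [3,4] "quickly" : PP\S
    [4,5] "city" : N\(NP/PP)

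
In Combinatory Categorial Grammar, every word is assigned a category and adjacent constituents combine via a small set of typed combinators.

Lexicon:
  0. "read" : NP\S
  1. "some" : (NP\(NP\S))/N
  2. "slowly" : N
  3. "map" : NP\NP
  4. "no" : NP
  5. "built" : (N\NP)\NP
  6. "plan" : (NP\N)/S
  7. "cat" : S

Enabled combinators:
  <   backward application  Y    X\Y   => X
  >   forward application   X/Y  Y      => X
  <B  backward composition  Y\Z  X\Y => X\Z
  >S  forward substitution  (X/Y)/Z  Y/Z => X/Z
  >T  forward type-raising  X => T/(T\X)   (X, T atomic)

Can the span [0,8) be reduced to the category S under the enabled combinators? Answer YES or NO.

NP\S (NP\(NP\S))/N N NP\NP NP (N\NP)\NP (NP\N)/S S
CKY chart[0,8] = {N/(N\NP), NP, NP/(NP\NP), PP/(PP\NP), S/(S\NP)}; S ∉ chart

NO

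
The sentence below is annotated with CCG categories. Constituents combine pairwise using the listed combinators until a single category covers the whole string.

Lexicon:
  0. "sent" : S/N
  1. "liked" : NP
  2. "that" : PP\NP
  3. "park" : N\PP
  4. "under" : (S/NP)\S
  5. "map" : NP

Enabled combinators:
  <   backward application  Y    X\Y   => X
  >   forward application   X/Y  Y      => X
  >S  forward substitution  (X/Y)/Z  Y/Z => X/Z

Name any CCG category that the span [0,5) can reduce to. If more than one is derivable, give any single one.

[0,6] S   >
  [0,5] S/NP   <
    [0,4] S   >
      [0,1] "sent" : S/N
      [1,4] N   <
        [1,3] PP   <
          [1,2] "liked" : NP
          [2,3] "that" : PP\NP
        [3,4] "park" : N\PP
    [4,5] "under" : (S/NP)\S
  [5,6] "map" : NP

S/NP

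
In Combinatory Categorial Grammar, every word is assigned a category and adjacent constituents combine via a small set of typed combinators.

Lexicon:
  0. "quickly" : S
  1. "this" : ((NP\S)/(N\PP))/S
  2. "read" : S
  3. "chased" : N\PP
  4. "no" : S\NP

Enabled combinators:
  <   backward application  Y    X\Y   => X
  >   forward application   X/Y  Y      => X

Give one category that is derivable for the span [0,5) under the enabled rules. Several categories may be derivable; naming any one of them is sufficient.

[0,5] S   <
  [0,4] NP   <
    [0,1] "quickly" : S
    [1,4] NP\S   >
      [1,3] (NP\S)/(N\PP)   >
        [1,2] "this" : ((NP\S)/(N\PP))/S
        [2,3] "read" : S
      [3,4] "chased" : N\PP
  [4,5] "no" : S\NP

S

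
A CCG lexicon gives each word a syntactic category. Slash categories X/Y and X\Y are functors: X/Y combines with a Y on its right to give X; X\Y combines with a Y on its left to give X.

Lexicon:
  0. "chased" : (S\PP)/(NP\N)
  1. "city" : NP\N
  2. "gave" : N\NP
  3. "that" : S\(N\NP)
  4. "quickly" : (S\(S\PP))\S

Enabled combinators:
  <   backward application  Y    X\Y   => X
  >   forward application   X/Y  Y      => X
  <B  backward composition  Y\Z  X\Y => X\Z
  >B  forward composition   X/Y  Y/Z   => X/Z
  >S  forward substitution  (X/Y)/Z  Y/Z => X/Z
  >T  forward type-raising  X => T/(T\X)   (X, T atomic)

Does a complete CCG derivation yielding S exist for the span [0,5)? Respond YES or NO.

[0,5] S   <
  [0,2] S\PP   >
    [0,1] "chased" : (S\PP)/(NP\N)
    [1,2] "city" : NP\N
  [2,5] S\(S\PP)   <
    [2,4] S   <
      [2,3] "gave" : N\NP
      [3,4] "that" : S\(N\NP)
    [4,5] "quickly" : (S\(S\PP))\S

YES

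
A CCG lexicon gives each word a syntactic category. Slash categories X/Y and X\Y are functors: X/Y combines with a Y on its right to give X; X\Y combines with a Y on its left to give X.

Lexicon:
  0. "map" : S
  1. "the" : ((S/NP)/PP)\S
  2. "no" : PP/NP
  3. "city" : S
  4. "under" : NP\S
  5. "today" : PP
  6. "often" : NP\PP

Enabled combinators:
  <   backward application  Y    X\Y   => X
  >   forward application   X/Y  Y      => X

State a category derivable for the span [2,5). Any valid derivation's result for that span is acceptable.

PP

[0,7] S   >
  [0,5] S/NP   >
    [0,2] (S/NP)/PP   <
      [0,1] "map" : S
      [1,2] "the" : ((S/NP)/PP)\S
    [2,5] PP   >
      [2,3] "no" : PP/NP
      [3,5] NP   <
        [3,4] "city" : S
        [4,5] "under" : NP\S
  [5,7] NP   <
    [5,6] "today" : PP
    [6,7] "often" : NP\PP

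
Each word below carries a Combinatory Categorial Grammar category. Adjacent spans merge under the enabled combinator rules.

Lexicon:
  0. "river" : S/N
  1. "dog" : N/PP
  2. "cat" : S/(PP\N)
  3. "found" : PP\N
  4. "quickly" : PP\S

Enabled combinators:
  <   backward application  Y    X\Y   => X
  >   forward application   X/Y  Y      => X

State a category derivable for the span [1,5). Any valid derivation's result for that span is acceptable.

N

[0,5] S   >
  [0,1] "river" : S/N
  [1,5] N   >
    [1,2] "dog" : N/PP
    [2,5] PP   <
      [2,4] S   >
        [2,3] "cat" : S/(PP\N)
        [3,4] "found" : PP\N
      [4,5] "quickly" : PP\S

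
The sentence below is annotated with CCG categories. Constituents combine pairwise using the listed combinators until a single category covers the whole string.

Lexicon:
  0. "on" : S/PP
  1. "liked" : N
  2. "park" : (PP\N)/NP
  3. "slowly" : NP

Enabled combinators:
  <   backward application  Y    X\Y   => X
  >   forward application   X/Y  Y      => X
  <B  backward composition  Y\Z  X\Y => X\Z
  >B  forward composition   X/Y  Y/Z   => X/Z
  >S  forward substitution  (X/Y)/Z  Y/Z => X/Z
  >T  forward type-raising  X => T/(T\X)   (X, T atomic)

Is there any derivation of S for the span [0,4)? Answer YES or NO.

[0,4] S   >
  [0,1] "on" : S/PP
  [1,4] PP   <
    [1,2] "liked" : N
    [2,4] PP\N   >
      [2,3] "park" : (PP\N)/NP
      [3,4] "slowly" : NP

YES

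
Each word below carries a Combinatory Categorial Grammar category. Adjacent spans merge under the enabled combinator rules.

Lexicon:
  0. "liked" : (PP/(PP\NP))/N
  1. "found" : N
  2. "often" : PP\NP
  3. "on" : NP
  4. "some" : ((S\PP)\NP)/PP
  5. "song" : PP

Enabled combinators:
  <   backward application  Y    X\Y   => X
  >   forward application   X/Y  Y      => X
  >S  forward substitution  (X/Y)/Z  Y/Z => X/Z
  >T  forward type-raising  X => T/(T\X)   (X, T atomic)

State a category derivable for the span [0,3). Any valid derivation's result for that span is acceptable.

[0,6] S   <
  [0,3] PP   >
    [0,2] PP/(PP\NP)   >
      [0,1] "liked" : (PP/(PP\NP))/N
      [1,2] "found" : N
    [2,3] "often" : PP\NP
  [3,6] S\PP   <
    [3,4] "on" : NP
    [4,6] (S\PP)\NP   >
      [4,5] "some" : ((S\PP)\NP)/PP
      [5,6] "song" : PP

PP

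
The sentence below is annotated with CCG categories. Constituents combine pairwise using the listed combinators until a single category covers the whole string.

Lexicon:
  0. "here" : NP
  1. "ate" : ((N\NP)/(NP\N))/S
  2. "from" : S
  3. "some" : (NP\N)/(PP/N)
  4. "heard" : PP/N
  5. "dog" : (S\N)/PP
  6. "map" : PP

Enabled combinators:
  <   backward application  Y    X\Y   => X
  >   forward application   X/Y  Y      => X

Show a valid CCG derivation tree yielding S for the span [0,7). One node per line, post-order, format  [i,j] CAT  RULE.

[0,1] NP  lex  "here"
[1,2] ((N\NP)/(NP\N))/S  lex  "ate"
[2,3] S  lex  "from"
[1,3] (N\NP)/(NP\N)  >  k=2
[3,4] (NP\N)/(PP/N)  lex  "some"
[4,5] PP/N  lex  "heard"
[3,5] NP\N  >  k=4
[1,5] N\NP  >  k=3
[0,5] N  <  k=1
[5,6] (S\N)/PP  lex  "dog"
[6,7] PP  lex  "map"
[5,7] S\N  >  k=6
[0,7] S  <  k=5

[0,7] S   <
  [0,5] N   <
    [0,1] "here" : NP
    [1,5] N\NP   >
      [1,3] (N\NP)/(NP\N)   >
        [1,2] "ate" : ((N\NP)/(NP\N))/S
        [2,3] "from" : S
      [3,5] NP\N   >
        [3,4] "some" : (NP\N)/(PP/N)
        [4,5] "heard" : PP/N
  [5,7] S\N   >
    [5,6] "dog" : (S\N)/PP
    [6,7] "map" : PP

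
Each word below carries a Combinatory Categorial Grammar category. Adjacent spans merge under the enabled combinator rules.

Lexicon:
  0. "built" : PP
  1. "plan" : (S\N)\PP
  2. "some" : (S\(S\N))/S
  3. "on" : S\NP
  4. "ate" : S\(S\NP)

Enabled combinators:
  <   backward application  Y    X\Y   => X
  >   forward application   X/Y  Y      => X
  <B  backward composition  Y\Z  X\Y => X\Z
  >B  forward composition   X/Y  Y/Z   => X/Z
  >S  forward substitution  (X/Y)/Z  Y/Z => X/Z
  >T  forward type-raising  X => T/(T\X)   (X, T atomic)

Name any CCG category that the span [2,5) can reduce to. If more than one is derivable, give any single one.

S\(S\N)

[0,5] S   <
  [0,2] S\N   <
    [0,1] "built" : PP
    [1,2] "plan" : (S\N)\PP
  [2,5] S\(S\N)   >
    [2,3] "some" : (S\(S\N))/S
    [3,5] S   <
      [3,4] "on" : S\NP
      [4,5] "ate" : S\(S\NP)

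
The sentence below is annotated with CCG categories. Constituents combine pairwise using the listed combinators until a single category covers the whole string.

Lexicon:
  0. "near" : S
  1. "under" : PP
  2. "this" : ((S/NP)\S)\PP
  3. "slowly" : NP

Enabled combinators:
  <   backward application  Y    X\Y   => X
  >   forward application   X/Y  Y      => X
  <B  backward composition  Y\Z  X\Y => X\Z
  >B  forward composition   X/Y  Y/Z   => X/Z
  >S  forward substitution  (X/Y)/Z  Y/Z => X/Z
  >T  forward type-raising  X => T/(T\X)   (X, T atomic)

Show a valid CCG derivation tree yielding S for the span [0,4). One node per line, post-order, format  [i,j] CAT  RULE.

[0,4] S   >
  [0,3] S/NP   <
    [0,1] "near" : S
    [1,3] (S/NP)\S   <
      [1,2] "under" : PP
      [2,3] "this" : ((S/NP)\S)\PP
  [3,4] "slowly" : NP

[0,1] S  lex  "near"
[1,2] PP  lex  "under"
[2,3] ((S/NP)\S)\PP  lex  "this"
[1,3] (S/NP)\S  <  k=2
[0,3] S/NP  <  k=1
[3,4] NP  lex  "slowly"
[0,4] S  >  k=3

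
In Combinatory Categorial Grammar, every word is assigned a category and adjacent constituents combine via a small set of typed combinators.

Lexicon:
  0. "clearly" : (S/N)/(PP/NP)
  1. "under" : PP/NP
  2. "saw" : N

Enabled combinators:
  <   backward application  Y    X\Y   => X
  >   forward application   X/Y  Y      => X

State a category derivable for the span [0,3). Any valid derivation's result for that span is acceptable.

S

[0,3] S   >
  [0,2] S/N   >
    [0,1] "clearly" : (S/N)/(PP/NP)
    [1,2] "under" : PP/NP
  [2,3] "saw" : N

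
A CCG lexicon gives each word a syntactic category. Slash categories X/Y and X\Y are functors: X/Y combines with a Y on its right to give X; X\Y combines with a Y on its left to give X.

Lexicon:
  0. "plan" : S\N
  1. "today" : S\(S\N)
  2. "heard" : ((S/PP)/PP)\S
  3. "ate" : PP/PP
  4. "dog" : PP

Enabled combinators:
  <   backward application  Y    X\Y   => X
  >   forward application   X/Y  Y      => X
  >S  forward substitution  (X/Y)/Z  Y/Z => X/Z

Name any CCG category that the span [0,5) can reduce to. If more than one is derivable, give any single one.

S

[0,5] S   >
  [0,4] S/PP   >S
    [0,3] (S/PP)/PP   <
      [0,2] S   <
        [0,1] "plan" : S\N
        [1,2] "today" : S\(S\N)
      [2,3] "heard" : ((S/PP)/PP)\S
    [3,4] "ate" : PP/PP
  [4,5] "dog" : PP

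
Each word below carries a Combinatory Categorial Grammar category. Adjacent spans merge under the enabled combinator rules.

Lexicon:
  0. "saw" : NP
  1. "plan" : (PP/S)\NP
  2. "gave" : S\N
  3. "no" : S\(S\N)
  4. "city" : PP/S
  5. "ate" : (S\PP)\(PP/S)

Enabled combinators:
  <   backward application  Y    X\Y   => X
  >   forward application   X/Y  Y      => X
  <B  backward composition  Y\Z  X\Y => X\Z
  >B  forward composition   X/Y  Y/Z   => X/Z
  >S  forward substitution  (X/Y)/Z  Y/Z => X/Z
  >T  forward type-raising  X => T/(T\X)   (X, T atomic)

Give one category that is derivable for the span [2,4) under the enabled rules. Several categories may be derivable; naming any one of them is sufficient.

S

[0,6] S   <
  [0,4] PP   >
    [0,2] PP/S   <
      [0,1] "saw" : NP
      [1,2] "plan" : (PP/S)\NP
    [2,4] S   <
      [2,3] "gave" : S\N
      [3,4] "no" : S\(S\N)
  [4,6] S\PP   <
    [4,5] "city" : PP/S
    [5,6] "ate" : (S\PP)\(PP/S)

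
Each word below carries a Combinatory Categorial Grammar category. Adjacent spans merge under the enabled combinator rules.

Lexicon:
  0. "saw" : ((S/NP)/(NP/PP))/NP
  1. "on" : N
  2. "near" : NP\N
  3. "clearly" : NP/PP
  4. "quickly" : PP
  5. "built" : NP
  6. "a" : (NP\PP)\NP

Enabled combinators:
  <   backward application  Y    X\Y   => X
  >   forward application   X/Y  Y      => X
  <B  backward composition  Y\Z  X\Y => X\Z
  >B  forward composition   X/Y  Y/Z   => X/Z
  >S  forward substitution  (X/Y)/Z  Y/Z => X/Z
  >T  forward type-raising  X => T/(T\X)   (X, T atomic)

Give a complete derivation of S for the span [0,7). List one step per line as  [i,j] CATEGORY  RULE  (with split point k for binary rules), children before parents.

[0,7] S   >
  [0,4] S/NP   >
    [0,3] (S/NP)/(NP/PP)   >
      [0,1] "saw" : ((S/NP)/(NP/PP))/NP
      [1,3] NP   >
        [1,2] NP/(NP\N)   >T
          [1,2] "on" : N
        [2,3] "near" : NP\N
    [3,4] "clearly" : NP/PP
  [4,7] NP   >
    [4,5] NP/(NP\PP)   >T
      [4,5] "quickly" : PP
    [5,7] NP\PP   <
      [5,6] "built" : NP
      [6,7] "a" : (NP\PP)\NP

[0,1] ((S/NP)/(NP/PP))/NP  lex  "saw"
[1,2] N  lex  "on"
[1,2] NP/(NP\N)  >T
[2,3] NP\N  lex  "near"
[1,3] NP  >  k=2
[0,3] (S/NP)/(NP/PP)  >  k=1
[3,4] NP/PP  lex  "clearly"
[0,4] S/NP  >  k=3
[4,5] PP  lex  "quickly"
[4,5] NP/(NP\PP)  >T
[5,6] NP  lex  "built"
[6,7] (NP\PP)\NP  lex  "a"
[5,7] NP\PP  <  k=6
[4,7] NP  >  k=5
[0,7] S  >  k=4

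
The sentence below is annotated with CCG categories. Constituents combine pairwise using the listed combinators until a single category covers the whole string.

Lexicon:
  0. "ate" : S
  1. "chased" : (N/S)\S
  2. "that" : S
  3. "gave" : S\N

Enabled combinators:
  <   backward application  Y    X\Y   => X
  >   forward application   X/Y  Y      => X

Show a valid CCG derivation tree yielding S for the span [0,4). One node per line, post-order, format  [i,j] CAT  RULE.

[0,4] S   <
  [0,3] N   >
    [0,2] N/S   <
      [0,1] "ate" : S
      [1,2] "chased" : (N/S)\S
    [2,3] "that" : S
  [3,4] "gave" : S\N

[0,1] S  lex  "ate"
[1,2] (N/S)\S  lex  "chased"
[0,2] N/S  <  k=1
[2,3] S  lex  "that"
[0,3] N  >  k=2
[3,4] S\N  lex  "gave"
[0,4] S  <  k=3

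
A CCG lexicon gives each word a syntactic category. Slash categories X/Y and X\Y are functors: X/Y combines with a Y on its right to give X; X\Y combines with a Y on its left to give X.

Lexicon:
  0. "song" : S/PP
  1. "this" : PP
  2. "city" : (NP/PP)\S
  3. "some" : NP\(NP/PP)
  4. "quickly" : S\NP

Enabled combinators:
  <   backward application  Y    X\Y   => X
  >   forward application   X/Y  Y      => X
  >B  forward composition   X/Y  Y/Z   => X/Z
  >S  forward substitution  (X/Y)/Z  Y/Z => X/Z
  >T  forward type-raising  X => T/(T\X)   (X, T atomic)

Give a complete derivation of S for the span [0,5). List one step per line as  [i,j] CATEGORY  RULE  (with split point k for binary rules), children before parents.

[0,1] S/PP  lex  "song"
[1,2] PP  lex  "this"
[0,2] S  >  k=1
[2,3] (NP/PP)\S  lex  "city"
[0,3] NP/PP  <  k=2
[3,4] NP\(NP/PP)  lex  "some"
[0,4] NP  <  k=3
[4,5] S\NP  lex  "quickly"
[0,5] S  <  k=4

[0,5] S   <
  [0,4] NP   <
    [0,3] NP/PP   <
      [0,2] S   >
        [0,1] "song" : S/PP
        [1,2] "this" : PP
      [2,3] "city" : (NP/PP)\S
    [3,4] "some" : NP\(NP/PP)
  [4,5] "quickly" : S\NP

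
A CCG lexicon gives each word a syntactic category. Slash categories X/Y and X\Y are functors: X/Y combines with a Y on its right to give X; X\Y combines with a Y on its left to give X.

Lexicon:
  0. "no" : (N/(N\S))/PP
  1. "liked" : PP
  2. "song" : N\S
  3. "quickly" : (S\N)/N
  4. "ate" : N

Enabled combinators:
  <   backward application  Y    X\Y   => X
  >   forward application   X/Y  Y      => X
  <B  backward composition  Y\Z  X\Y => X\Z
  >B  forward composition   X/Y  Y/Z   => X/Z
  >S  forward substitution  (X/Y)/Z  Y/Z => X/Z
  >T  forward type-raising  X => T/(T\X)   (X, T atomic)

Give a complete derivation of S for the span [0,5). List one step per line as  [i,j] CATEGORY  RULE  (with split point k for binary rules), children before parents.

[0,5] S   <
  [0,3] N   >
    [0,2] N/(N\S)   >
      [0,1] "no" : (N/(N\S))/PP
      [1,2] "liked" : PP
    [2,3] "song" : N\S
  [3,5] S\N   >
    [3,4] "quickly" : (S\N)/N
    [4,5] "ate" : N

[0,1] (N/(N\S))/PP  lex  "no"
[1,2] PP  lex  "liked"
[0,2] N/(N\S)  >  k=1
[2,3] N\S  lex  "song"
[0,3] N  >  k=2
[3,4] (S\N)/N  lex  "quickly"
[4,5] N  lex  "ate"
[3,5] S\N  >  k=4
[0,5] S  <  k=3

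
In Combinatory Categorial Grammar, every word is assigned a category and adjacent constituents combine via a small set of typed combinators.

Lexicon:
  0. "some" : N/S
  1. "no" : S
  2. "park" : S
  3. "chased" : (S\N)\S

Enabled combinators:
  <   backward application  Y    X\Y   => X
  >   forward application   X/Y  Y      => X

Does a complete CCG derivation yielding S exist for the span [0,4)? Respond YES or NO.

YES

[0,4] S   <
  [0,2] N   >
    [0,1] "some" : N/S
    [1,2] "no" : S
  [2,4] S\N   <
    [2,3] "park" : S
    [3,4] "chased" : (S\N)\S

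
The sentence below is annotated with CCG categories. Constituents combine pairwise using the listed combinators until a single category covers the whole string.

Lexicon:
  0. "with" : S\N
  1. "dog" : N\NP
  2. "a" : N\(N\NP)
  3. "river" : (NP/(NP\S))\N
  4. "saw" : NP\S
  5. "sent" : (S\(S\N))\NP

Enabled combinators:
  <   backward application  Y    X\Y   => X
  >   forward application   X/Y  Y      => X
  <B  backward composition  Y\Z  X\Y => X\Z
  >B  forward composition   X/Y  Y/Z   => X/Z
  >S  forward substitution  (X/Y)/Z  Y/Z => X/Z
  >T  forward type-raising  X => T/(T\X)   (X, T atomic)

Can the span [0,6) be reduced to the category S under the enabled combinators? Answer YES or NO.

YES

[0,6] S   <
  [0,1] "with" : S\N
  [1,6] S\(S\N)   <
    [1,5] NP   >
      [1,4] NP/(NP\S)   <
        [1,3] N   <
          [1,2] "dog" : N\NP
          [2,3] "a" : N\(N\NP)
        [3,4] "river" : (NP/(NP\S))\N
      [4,5] "saw" : NP\S
    [5,6] "sent" : (S\(S\N))\NP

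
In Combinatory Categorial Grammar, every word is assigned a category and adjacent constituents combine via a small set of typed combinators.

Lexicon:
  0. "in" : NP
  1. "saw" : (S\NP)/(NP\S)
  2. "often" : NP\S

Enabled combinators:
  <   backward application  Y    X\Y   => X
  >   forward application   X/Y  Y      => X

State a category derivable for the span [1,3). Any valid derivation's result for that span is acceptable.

S\NP

[0,3] S   <
  [0,1] "in" : NP
  [1,3] S\NP   >
    [1,2] "saw" : (S\NP)/(NP\S)
    [2,3] "often" : NP\S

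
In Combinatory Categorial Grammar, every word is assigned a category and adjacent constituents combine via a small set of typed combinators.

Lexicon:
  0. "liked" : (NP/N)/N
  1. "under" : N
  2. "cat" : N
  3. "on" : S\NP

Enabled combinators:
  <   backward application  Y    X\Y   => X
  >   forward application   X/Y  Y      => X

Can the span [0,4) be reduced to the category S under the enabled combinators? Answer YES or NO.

[0,4] S   <
  [0,3] NP   >
    [0,2] NP/N   >
      [0,1] "liked" : (NP/N)/N
      [1,2] "under" : N
    [2,3] "cat" : N
  [3,4] "on" : S\NP

YES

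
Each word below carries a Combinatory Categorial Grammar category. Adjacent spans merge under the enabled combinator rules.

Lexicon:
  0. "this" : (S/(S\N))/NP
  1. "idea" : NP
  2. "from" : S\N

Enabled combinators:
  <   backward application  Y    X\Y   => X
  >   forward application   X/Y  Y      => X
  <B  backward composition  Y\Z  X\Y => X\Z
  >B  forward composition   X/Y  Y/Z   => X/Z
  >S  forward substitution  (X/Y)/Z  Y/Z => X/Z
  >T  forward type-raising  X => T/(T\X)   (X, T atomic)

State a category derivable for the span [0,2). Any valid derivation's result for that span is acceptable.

[0,3] S   >
  [0,2] S/(S\N)   >
    [0,1] "this" : (S/(S\N))/NP
    [1,2] "idea" : NP
  [2,3] "from" : S\N

S/(S\N)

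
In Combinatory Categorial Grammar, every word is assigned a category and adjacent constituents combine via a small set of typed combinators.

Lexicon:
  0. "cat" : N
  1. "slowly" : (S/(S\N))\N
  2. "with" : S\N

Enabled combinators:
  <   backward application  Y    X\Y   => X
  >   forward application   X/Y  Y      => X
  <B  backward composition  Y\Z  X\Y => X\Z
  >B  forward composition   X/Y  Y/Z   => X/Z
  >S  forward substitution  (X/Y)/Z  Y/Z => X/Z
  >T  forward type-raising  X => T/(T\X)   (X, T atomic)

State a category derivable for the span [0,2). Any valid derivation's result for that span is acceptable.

[0,3] S   >
  [0,2] S/(S\N)   <
    [0,1] "cat" : N
    [1,2] "slowly" : (S/(S\N))\N
  [2,3] "with" : S\N

S/(S\N)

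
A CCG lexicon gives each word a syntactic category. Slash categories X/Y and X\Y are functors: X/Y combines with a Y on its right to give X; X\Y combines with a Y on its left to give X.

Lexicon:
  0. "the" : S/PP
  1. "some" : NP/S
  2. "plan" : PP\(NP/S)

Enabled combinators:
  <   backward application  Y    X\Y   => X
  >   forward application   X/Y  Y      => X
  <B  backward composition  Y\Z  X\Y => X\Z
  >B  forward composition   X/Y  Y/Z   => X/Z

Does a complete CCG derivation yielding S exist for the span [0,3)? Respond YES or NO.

[0,3] S   >
  [0,1] "the" : S/PP
  [1,3] PP   <
    [1,2] "some" : NP/S
    [2,3] "plan" : PP\(NP/S)

YES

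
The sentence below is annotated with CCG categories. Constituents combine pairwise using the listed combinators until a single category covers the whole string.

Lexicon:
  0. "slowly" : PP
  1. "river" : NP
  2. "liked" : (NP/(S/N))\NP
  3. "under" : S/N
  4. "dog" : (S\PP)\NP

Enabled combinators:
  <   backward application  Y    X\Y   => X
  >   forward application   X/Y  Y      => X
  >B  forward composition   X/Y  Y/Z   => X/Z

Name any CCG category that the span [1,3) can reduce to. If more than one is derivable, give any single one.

[0,5] S   <
  [0,1] "slowly" : PP
  [1,5] S\PP   <
    [1,4] NP   >
      [1,3] NP/(S/N)   <
        [1,2] "river" : NP
        [2,3] "liked" : (NP/(S/N))\NP
      [3,4] "under" : S/N
    [4,5] "dog" : (S\PP)\NP

NP/(S/N)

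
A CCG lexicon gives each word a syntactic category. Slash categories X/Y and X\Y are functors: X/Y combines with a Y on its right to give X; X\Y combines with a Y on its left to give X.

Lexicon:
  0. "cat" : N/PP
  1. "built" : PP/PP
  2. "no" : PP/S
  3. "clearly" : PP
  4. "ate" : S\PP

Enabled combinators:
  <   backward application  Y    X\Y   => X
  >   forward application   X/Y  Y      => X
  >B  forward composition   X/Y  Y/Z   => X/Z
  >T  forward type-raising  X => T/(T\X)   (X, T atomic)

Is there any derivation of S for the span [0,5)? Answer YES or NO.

NO

N/PP PP/PP PP/S PP S\PP
CKY chart[0,5] = {N, N/(N\N), N/(PP\PP), N/(S\S), NP/(NP\N), PP/(PP\N), S/(S\N)}; S ∉ chart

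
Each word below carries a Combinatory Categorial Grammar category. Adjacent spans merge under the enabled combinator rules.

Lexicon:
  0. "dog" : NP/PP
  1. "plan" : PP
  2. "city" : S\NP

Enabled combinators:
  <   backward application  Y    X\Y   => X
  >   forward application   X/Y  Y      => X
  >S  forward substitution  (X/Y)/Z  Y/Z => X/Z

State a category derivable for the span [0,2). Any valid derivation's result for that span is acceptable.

NP

[0,3] S   <
  [0,2] NP   >
    [0,1] "dog" : NP/PP
    [1,2] "plan" : PP
  [2,3] "city" : S\NP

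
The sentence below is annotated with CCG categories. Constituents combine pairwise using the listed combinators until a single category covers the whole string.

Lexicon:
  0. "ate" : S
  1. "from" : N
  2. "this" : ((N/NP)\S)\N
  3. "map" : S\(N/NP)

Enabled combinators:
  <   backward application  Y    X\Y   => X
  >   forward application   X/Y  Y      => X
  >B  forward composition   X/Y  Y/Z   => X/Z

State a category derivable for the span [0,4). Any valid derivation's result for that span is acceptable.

[0,4] S   <
  [0,3] N/NP   <
    [0,1] "ate" : S
    [1,3] (N/NP)\S   <
      [1,2] "from" : N
      [2,3] "this" : ((N/NP)\S)\N
  [3,4] "map" : S\(N/NP)

S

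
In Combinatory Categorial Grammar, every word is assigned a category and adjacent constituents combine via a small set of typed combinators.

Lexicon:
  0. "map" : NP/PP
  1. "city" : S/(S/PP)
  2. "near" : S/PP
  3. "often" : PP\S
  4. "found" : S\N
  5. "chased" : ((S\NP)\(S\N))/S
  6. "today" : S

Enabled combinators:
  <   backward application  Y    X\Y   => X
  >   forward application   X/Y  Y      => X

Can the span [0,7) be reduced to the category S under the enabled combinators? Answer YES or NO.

[0,7] S   <
  [0,4] NP   >
    [0,1] "map" : NP/PP
    [1,4] PP   <
      [1,3] S   >
        [1,2] "city" : S/(S/PP)
        [2,3] "near" : S/PP
      [3,4] "often" : PP\S
  [4,7] S\NP   <
    [4,5] "found" : S\N
    [5,7] (S\NP)\(S\N)   >
      [5,6] "chased" : ((S\NP)\(S\N))/S
      [6,7] "today" : S

YES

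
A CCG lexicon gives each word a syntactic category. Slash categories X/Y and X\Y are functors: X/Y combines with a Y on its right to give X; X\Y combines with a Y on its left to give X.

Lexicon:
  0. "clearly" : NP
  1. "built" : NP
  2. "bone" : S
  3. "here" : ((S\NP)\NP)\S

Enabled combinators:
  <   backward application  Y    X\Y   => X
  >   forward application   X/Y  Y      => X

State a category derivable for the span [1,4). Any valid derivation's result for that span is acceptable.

[0,4] S   <
  [0,1] "clearly" : NP
  [1,4] S\NP   <
    [1,2] "built" : NP
    [2,4] (S\NP)\NP   <
      [2,3] "bone" : S
      [3,4] "here" : ((S\NP)\NP)\S

S\NP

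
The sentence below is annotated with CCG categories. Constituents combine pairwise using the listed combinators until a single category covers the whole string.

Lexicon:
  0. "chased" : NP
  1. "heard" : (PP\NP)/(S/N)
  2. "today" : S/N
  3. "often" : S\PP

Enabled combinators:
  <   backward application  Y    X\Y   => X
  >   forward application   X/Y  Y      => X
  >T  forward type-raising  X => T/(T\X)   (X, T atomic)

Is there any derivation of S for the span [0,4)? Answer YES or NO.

YES

[0,4] S   <
  [0,3] PP   <
    [0,1] "chased" : NP
    [1,3] PP\NP   >
      [1,2] "heard" : (PP\NP)/(S/N)
      [2,3] "today" : S/N
  [3,4] "often" : S\PP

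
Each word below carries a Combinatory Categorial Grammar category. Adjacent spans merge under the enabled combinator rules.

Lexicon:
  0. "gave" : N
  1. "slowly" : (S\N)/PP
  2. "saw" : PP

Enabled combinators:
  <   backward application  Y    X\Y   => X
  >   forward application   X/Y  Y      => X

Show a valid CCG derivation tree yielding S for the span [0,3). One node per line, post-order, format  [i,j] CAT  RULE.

[0,3] S   <
  [0,1] "gave" : N
  [1,3] S\N   >
    [1,2] "slowly" : (S\N)/PP
    [2,3] "saw" : PP

[0,1] N  lex  "gave"
[1,2] (S\N)/PP  lex  "slowly"
[2,3] PP  lex  "saw"
[1,3] S\N  >  k=2
[0,3] S  <  k=1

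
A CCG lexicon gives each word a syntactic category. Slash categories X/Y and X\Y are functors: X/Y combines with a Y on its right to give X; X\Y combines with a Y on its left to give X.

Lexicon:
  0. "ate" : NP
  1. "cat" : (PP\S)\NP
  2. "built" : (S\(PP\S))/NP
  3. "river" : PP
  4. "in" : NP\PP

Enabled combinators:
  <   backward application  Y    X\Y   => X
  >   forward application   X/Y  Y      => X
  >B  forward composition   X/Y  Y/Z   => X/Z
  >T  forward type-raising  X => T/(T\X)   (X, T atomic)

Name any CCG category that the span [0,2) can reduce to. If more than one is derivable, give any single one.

PP\S

[0,5] S   <
  [0,2] PP\S   <
    [0,1] "ate" : NP
    [1,2] "cat" : (PP\S)\NP
  [2,5] S\(PP\S)   >
    [2,3] "built" : (S\(PP\S))/NP
    [3,5] NP   <
      [3,4] "river" : PP
      [4,5] "in" : NP\PP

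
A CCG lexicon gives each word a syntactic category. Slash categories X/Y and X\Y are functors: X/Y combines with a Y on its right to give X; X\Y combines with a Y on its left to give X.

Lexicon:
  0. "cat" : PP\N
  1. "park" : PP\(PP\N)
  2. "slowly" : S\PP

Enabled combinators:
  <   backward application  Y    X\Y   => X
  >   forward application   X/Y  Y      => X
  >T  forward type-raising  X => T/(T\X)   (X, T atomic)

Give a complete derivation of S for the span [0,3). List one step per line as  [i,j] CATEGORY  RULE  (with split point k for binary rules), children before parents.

[0,1] PP\N  lex  "cat"
[1,2] PP\(PP\N)  lex  "park"
[0,2] PP  <  k=1
[2,3] S\PP  lex  "slowly"
[0,3] S  <  k=2

[0,3] S   <
  [0,2] PP   <
    [0,1] "cat" : PP\N
    [1,2] "park" : PP\(PP\N)
  [2,3] "slowly" : S\PP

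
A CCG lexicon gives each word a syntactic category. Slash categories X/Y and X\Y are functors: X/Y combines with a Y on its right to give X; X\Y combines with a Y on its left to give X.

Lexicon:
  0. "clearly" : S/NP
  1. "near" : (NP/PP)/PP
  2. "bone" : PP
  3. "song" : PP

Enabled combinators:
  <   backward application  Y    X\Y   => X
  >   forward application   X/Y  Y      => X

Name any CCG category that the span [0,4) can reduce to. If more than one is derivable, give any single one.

S

[0,4] S   >
  [0,1] "clearly" : S/NP
  [1,4] NP   >
    [1,3] NP/PP   >
      [1,2] "near" : (NP/PP)/PP
      [2,3] "bone" : PP
    [3,4] "song" : PP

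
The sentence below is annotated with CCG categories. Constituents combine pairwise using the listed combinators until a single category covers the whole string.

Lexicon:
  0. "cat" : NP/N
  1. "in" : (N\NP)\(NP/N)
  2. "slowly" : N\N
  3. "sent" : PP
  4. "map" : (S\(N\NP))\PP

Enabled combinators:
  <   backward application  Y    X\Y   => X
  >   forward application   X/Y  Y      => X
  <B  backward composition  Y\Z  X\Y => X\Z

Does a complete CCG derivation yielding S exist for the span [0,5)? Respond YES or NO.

[0,5] S   <
  [0,3] N\NP   <B
    [0,2] N\NP   <
      [0,1] "cat" : NP/N
      [1,2] "in" : (N\NP)\(NP/N)
    [2,3] "slowly" : N\N
  [3,5] S\(N\NP)   <
    [3,4] "sent" : PP
    [4,5] "map" : (S\(N\NP))\PP

YES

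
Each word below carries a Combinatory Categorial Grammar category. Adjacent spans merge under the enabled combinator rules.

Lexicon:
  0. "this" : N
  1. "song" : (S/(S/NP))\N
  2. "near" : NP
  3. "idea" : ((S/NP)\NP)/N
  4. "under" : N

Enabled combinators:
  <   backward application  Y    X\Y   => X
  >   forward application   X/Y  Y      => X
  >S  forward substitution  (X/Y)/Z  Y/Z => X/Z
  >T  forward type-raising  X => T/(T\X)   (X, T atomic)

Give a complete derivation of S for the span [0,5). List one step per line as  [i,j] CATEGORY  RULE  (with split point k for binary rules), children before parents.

[0,1] N  lex  "this"
[1,2] (S/(S/NP))\N  lex  "song"
[0,2] S/(S/NP)  <  k=1
[2,3] NP  lex  "near"
[3,4] ((S/NP)\NP)/N  lex  "idea"
[4,5] N  lex  "under"
[3,5] (S/NP)\NP  >  k=4
[2,5] S/NP  <  k=3
[0,5] S  >  k=2

[0,5] S   >
  [0,2] S/(S/NP)   <
    [0,1] "this" : N
    [1,2] "song" : (S/(S/NP))\N
  [2,5] S/NP   <
    [2,3] "near" : NP
    [3,5] (S/NP)\NP   >
      [3,4] "idea" : ((S/NP)\NP)/N
      [4,5] "under" : N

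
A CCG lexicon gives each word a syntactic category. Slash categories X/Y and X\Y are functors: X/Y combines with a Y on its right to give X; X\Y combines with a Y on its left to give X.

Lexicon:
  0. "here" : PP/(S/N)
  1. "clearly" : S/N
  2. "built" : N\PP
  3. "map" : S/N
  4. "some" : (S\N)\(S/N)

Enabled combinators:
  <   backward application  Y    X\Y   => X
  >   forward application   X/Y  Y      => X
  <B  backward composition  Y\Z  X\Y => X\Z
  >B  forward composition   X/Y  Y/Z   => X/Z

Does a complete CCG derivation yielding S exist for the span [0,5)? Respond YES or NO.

[0,5] S   <
  [0,2] PP   >
    [0,1] "here" : PP/(S/N)
    [1,2] "clearly" : S/N
  [2,5] S\PP   <B
    [2,3] "built" : N\PP
    [3,5] S\N   <
      [3,4] "map" : S/N
      [4,5] "some" : (S\N)\(S/N)

YES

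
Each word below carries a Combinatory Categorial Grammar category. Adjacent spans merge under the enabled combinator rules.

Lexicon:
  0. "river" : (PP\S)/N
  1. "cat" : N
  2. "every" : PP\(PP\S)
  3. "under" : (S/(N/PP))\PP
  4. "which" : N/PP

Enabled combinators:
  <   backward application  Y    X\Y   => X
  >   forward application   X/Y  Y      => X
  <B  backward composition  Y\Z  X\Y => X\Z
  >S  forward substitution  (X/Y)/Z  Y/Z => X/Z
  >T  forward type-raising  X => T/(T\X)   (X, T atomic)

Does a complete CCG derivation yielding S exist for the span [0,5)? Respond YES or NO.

YES

[0,5] S   >
  [0,4] S/(N/PP)   <
    [0,3] PP   <
      [0,2] PP\S   >
        [0,1] "river" : (PP\S)/N
        [1,2] "cat" : N
      [2,3] "every" : PP\(PP\S)
    [3,4] "under" : (S/(N/PP))\PP
  [4,5] "which" : N/PP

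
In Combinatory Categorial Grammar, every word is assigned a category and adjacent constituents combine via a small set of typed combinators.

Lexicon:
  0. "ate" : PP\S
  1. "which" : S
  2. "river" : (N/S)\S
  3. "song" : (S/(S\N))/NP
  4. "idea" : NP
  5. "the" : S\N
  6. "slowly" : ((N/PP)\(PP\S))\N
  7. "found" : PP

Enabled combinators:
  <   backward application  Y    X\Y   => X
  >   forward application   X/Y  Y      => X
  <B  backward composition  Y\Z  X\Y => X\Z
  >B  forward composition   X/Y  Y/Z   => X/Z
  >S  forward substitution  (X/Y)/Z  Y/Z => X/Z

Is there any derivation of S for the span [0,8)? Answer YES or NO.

NO

PP\S S (N/S)\S (S/(S\N))/NP NP S\N ((N/PP)\(PP\S))\N PP
CKY chart[0,8] = {N}; S ∉ chart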